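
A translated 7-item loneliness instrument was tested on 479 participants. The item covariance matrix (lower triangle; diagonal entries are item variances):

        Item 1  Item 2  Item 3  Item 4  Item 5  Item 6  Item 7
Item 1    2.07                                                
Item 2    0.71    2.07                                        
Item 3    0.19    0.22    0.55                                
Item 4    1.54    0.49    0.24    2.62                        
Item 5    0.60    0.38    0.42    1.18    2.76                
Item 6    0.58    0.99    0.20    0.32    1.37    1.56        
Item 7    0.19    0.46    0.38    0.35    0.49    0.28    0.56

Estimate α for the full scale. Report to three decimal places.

α = 0.764

Σσ²ᵢ = 2.07 + 2.07 + 0.55 + 2.62 + 2.76 + 1.56 + 0.56 = 12.19
Σ_{i<j} σ_ij = 11.58
σ²_total = 12.19 + 2 × 11.58 = 35.35
α = (k/(k−1))·(1 − Σσ²ᵢ/σ²_total) = (7/6)·(1 − 12.19/35.35) = 0.764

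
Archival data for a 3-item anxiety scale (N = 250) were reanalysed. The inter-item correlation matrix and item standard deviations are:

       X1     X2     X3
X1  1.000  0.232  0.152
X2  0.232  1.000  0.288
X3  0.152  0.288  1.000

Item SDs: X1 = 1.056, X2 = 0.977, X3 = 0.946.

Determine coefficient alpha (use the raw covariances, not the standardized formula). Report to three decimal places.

Σσ²ᵢ = 1.056² + 0.977² + 0.946² = 2.9646
Covariances σ_ij = r_ij · s_i · s_j:
  σ(X1,X2) = 0.232 × 1.056 × 0.977 = 0.2394
  σ(X1,X3) = 0.152 × 1.056 × 0.946 = 0.1518
  σ(X2,X3) = 0.288 × 0.977 × 0.946 = 0.2662
σ²_T = Σσ²ᵢ + 2·Σσ_ij = 2.9646 + 2 × 0.6574 = 4.2794
α = (3/2)·(1 − 2.9646/4.2794) = 0.461

coefficient alpha = 0.461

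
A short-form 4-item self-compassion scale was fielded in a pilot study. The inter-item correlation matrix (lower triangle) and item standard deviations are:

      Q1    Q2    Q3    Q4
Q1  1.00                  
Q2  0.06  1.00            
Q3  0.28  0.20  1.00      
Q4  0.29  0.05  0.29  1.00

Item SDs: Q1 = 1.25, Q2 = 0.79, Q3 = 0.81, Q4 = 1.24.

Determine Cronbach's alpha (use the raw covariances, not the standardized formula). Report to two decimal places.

α = 0.49

Σσ²ᵢ = 1.25² + 0.79² + 0.81² + 1.24² = 4.3803
Covariances σ_ij = r_ij · s_i · s_j:
  σ(Q1,Q2) = 0.06 × 1.25 × 0.79 = 0.0592
  σ(Q1,Q3) = 0.28 × 1.25 × 0.81 = 0.2835
  σ(Q1,Q4) = 0.29 × 1.25 × 1.24 = 0.4495
  σ(Q2,Q3) = 0.20 × 0.79 × 0.81 = 0.1280
  σ(Q2,Q4) = 0.05 × 0.79 × 1.24 = 0.0490
  σ(Q3,Q4) = 0.29 × 0.81 × 1.24 = 0.2913
σ²_T = Σσ²ᵢ + 2·Σσ_ij = 4.3803 + 2 × 1.2605 = 6.9013
α = (4/3)·(1 − 4.3803/6.9013) = 0.49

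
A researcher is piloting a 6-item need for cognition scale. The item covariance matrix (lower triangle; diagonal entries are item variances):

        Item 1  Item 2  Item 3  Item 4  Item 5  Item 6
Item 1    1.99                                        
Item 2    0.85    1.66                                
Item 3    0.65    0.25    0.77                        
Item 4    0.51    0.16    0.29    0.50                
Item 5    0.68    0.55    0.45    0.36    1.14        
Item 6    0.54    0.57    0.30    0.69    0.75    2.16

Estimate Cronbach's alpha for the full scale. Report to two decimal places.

Σσ²ᵢ = 1.99 + 1.66 + 0.77 + 0.50 + 1.14 + 2.16 = 8.22
Sum of off-diagonal covariances = 7.60
σ²_T = 8.22 + 2 × 7.60 = 23.42
α = (k/(k−1))·(1 − Σσ²ᵢ/σ²_T) = (6/5)·(1 − 8.22/23.42) = 0.78

α = 0.78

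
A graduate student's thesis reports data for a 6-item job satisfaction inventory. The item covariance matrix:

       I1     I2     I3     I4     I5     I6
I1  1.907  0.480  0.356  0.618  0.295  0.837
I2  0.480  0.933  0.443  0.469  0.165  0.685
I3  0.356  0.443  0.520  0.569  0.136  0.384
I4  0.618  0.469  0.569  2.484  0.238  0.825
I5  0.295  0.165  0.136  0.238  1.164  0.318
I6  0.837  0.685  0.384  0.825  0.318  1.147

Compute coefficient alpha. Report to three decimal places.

sum of item variances = 1.907 + 0.933 + 0.520 + 2.484 + 1.164 + 1.147 = 8.155
Sum of off-diagonal covariances = 6.818
Var(T) = 8.155 + 2 × 6.818 = 21.791
α = (k/(k−1))·(1 − sum of item variances/Var(T)) = (6/5)·(1 − 8.155/21.791) = 0.751

α = 0.751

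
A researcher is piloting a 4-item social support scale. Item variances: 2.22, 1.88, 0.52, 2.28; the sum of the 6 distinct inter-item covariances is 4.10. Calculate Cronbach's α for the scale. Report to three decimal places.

Σσ²ᵢ = 2.22 + 1.88 + 0.52 + 2.28 = 6.90
Sum of distinct covariances = 4.10
σ²_total = Σσ²ᵢ + 2·Σcov = 6.90 + 2 × 4.10 = 15.10
α = (4/3)·(1 − 6.90/15.10) = 0.724

α = 0.724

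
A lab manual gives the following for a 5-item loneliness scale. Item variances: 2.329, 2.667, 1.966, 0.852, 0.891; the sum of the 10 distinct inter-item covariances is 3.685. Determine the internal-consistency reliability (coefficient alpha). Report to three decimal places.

Σσ²ᵢ = 2.329 + 2.667 + 1.966 + 0.852 + 0.891 = 8.705
Sum of distinct covariances = 3.685
σ²_total = Σσ²ᵢ + 2·Σcov = 8.705 + 2 × 3.685 = 16.075
α = (5/4)·(1 − 8.705/16.075) = 0.573

coefficient alpha = 0.573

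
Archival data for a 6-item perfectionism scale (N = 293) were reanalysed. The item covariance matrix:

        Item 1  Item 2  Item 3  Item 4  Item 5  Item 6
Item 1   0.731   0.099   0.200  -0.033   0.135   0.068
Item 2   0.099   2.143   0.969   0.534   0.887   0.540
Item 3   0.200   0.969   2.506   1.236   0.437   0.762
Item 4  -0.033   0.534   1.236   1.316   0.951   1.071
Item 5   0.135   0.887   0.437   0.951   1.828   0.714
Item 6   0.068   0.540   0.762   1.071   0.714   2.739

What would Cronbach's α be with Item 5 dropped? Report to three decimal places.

α = 0.670

Remaining items: Item 1, Item 2, Item 3, Item 4, Item 6 (k = 5).
ΣVar(i) = 0.731 + 2.143 + 2.506 + 1.316 + 2.739 = 9.435
σ²_total = 9.435 + 2 × 5.446 = 20.327
α (item deleted) = (5/4)·(1 − 9.435/20.327) = 0.670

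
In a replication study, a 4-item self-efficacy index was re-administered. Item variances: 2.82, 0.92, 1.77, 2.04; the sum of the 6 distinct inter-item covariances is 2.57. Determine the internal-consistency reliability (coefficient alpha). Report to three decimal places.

Σσᵢ² = 2.82 + 0.92 + 1.77 + 2.04 = 7.55
Sum of distinct covariances = 2.57
total variance = Σσᵢ² + 2·Σcov = 7.55 + 2 × 2.57 = 12.69
α = (4/3)·(1 − 7.55/12.69) = 0.540

coefficient alpha = 0.540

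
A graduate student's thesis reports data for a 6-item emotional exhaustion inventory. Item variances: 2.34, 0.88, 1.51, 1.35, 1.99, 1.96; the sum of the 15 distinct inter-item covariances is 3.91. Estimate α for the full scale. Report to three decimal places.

ΣVar(i) = 2.34 + 0.88 + 1.51 + 1.35 + 1.99 + 1.96 = 10.03
Sum of distinct covariances = 3.91
total variance = ΣVar(i) + 2·Σcov = 10.03 + 2 × 3.91 = 17.85
α = (6/5)·(1 − 10.03/17.85) = 0.526

α = 0.526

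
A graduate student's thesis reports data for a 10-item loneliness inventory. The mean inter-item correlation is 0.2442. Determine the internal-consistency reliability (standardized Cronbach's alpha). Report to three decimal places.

standardized Cronbach's alpha = 0.764

Standardized α = k·r̄ / (1 + (k−1)·r̄) = 10 × 0.2442 / (1 + 9 × 0.2442)
  = 2.4420 / 3.1978 = 0.764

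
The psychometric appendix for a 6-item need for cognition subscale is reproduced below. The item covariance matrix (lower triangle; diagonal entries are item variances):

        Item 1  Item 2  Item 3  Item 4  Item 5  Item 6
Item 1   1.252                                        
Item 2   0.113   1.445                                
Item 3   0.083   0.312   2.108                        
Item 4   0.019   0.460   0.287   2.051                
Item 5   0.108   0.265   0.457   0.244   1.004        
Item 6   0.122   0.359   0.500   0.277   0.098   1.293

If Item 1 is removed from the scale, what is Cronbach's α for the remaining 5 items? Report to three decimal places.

α = 0.565

Remaining items: Item 2, Item 3, Item 4, Item 5, Item 6 (k = 5).
ΣVar(i) = 1.445 + 2.108 + 2.051 + 1.004 + 1.293 = 7.901
σ²_total = 7.901 + 2 × 3.259 = 14.419
α (item deleted) = (5/4)·(1 − 7.901/14.419) = 0.565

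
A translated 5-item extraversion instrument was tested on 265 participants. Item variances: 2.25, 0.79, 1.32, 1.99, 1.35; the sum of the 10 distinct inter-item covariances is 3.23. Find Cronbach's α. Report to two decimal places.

sum of item variances = 2.25 + 0.79 + 1.32 + 1.99 + 1.35 = 7.70
Sum of distinct covariances = 3.23
σ²_total = sum of item variances + 2·Σcov = 7.70 + 2 × 3.23 = 14.16
α = (5/4)·(1 − 7.70/14.16) = 0.57

α = 0.57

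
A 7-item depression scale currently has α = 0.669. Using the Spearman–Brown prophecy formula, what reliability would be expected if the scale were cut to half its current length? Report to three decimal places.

predicted reliability = 0.503

Length factor m = 1/2
α' = m·α / (1 − (1−m)·α)
   = 1/2 × 0.669 / (1 − (1 − 1/2) × 0.669)
   = 0.3345 / 0.6655 = 0.503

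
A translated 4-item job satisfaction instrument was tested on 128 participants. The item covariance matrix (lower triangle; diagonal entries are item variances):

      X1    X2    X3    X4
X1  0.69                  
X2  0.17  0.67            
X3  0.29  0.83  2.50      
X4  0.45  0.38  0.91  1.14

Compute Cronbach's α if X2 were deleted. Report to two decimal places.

Cronbach's α = 0.65

Remaining items: X1, X3, X4 (k = 3).
Σσᵢ² = 0.69 + 2.50 + 1.14 = 4.33
Var(T) = 4.33 + 2 × 1.65 = 7.63
α (item deleted) = (3/2)·(1 − 4.33/7.63) = 0.65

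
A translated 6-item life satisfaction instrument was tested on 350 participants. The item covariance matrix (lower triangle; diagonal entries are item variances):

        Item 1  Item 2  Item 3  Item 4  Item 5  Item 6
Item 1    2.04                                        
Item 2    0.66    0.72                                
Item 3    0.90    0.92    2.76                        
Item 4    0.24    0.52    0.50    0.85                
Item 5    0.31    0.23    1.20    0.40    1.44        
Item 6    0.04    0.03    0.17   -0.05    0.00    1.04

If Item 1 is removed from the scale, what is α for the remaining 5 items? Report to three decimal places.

α = 0.669

Remaining items: Item 2, Item 3, Item 4, Item 5, Item 6 (k = 5).
sum of item variances = 0.72 + 2.76 + 0.85 + 1.44 + 1.04 = 6.81
total variance = 6.81 + 2 × 3.92 = 14.65
α (item deleted) = (5/4)·(1 − 6.81/14.65) = 0.669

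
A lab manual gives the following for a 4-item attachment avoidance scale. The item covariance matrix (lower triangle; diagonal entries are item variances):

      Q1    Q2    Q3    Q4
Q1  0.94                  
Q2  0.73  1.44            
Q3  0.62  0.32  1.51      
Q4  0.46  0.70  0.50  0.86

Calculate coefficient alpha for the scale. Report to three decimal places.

coefficient alpha = 0.778

Σσᵢ² = 0.94 + 1.44 + 1.51 + 0.86 = 4.75
Sum of the distinct covariances = 3.33
Var(T) = 4.75 + 2 × 3.33 = 11.41
α = (k/(k−1))·(1 − Σσᵢ²/Var(T)) = (4/3)·(1 − 4.75/11.41) = 0.778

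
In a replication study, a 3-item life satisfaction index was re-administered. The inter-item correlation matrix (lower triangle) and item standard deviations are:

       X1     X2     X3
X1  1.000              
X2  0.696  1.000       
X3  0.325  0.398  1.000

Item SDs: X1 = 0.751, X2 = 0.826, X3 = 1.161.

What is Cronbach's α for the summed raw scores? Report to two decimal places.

Σσ²ᵢ = 0.751² + 0.826² + 1.161² = 2.5942
Covariances σ_ij = r_ij · s_i · s_j:
  σ(X1,X2) = 0.696 × 0.751 × 0.826 = 0.4317
  σ(X1,X3) = 0.325 × 0.751 × 1.161 = 0.2834
  σ(X2,X3) = 0.398 × 0.826 × 1.161 = 0.3817
σ²_T = Σσ²ᵢ + 2·Σσ_ij = 2.5942 + 2 × 1.0968 = 4.7878
α = (3/2)·(1 − 2.5942/4.7878) = 0.69

α = 0.69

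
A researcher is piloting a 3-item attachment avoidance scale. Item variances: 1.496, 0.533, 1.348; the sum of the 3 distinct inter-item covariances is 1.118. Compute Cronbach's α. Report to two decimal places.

ΣVar(i) = 1.496 + 0.533 + 1.348 = 3.377
Sum of distinct covariances = 1.118
σ²_total = ΣVar(i) + 2·Σcov = 3.377 + 2 × 1.118 = 5.613
α = (3/2)·(1 − 3.377/5.613) = 0.60

α = 0.60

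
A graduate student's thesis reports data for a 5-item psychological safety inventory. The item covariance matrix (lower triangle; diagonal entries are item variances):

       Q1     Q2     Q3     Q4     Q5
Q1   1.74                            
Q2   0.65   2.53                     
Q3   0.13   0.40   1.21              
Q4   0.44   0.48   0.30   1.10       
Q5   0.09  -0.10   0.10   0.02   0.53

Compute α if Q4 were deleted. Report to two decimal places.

α = 0.40

Remaining items: Q1, Q2, Q3, Q5 (k = 4).
Σσ²ᵢ = 1.74 + 2.53 + 1.21 + 0.53 = 6.01
σ²_total = 6.01 + 2 × 1.27 = 8.55
α (item deleted) = (4/3)·(1 − 6.01/8.55) = 0.40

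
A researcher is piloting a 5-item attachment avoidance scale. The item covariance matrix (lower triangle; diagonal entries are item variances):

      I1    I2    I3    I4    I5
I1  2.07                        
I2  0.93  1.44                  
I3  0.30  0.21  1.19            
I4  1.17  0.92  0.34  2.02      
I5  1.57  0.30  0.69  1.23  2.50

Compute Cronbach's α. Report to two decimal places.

Cronbach's α = 0.78

sum of item variances = 2.07 + 1.44 + 1.19 + 2.02 + 2.50 = 9.22
Σ_{i<j} σ_ij = 7.66
σ²_T = 9.22 + 2 × 7.66 = 24.54
α = (k/(k−1))·(1 − sum of item variances/σ²_T) = (5/4)·(1 − 9.22/24.54) = 0.78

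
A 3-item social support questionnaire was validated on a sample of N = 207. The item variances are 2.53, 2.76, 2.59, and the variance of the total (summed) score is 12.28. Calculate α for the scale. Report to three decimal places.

sum of item variances = 2.53 + 2.76 + 2.59 = 7.88
α = (k/(k−1))·(1 − sum of item variances/Var(T)) = (3/2)·(1 − 7.88/12.28) = 0.537

α = 0.537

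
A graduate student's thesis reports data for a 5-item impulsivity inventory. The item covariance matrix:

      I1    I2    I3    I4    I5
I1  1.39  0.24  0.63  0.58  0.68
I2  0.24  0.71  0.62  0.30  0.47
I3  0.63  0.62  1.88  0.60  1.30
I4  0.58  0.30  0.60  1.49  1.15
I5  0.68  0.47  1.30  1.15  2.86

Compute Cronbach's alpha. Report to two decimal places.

sum of item variances = 1.39 + 0.71 + 1.88 + 1.49 + 2.86 = 8.33
Sum of off-diagonal covariances = 6.57
Var(T) = 8.33 + 2 × 6.57 = 21.47
α = (k/(k−1))·(1 − sum of item variances/Var(T)) = (5/4)·(1 − 8.33/21.47) = 0.77

α = 0.77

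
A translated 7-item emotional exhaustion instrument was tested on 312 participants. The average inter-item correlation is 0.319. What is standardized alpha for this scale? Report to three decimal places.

Standardized α = k·r̄ / (1 + (k−1)·r̄) = 7 × 0.319 / (1 + 6 × 0.319)
  = 2.2330 / 2.9140 = 0.766

standardized alpha = 0.766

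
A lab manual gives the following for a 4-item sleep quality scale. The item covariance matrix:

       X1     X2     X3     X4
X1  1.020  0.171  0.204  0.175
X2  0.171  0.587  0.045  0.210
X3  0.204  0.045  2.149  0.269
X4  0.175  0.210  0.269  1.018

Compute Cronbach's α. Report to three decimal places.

sum of item variances = 1.020 + 0.587 + 2.149 + 1.018 = 4.774
Sum of the distinct covariances = 1.074
σ²_total = 4.774 + 2 × 1.074 = 6.922
α = (k/(k−1))·(1 − sum of item variances/σ²_total) = (4/3)·(1 − 4.774/6.922) = 0.414

α = 0.414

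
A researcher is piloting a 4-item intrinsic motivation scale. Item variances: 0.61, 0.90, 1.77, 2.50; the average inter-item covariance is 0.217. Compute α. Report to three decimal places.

Σσ²ᵢ = 0.61 + 0.90 + 1.77 + 2.50 = 5.78
Sum of the 6 distinct covariances = 6 × 0.217 = 1.302
σ²_T = Σσ²ᵢ + 2·Σcov = 5.78 + 2 × 1.302 = 8.384
α = (4/3)·(1 − 5.78/8.384) = 0.414

α = 0.414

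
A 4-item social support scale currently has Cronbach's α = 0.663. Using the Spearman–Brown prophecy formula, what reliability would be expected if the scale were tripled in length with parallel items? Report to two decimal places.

predicted reliability = 0.86

Length factor m = 3
α' = m·α / (1 + (m−1)·α)
   = 3 × 0.663 / (1 + (3 − 1) × 0.663)
   = 1.9890 / 2.3260 = 0.86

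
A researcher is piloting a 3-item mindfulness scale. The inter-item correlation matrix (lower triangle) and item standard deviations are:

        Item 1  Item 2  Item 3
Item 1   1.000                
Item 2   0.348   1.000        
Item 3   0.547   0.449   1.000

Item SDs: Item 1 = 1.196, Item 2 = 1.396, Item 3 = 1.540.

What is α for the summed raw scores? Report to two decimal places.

Σσ²ᵢ = 1.196² + 1.396² + 1.540² = 5.7508
Covariances σ_ij = r_ij · s_i · s_j:
  σ(Item 1,Item 2) = 0.348 × 1.196 × 1.396 = 0.5810
  σ(Item 1,Item 3) = 0.547 × 1.196 × 1.540 = 1.0075
  σ(Item 2,Item 3) = 0.449 × 1.396 × 1.540 = 0.9653
σ²_T = Σσ²ᵢ + 2·Σσ_ij = 5.7508 + 2 × 2.5538 = 10.8584
α = (3/2)·(1 − 5.7508/10.8584) = 0.71

α = 0.71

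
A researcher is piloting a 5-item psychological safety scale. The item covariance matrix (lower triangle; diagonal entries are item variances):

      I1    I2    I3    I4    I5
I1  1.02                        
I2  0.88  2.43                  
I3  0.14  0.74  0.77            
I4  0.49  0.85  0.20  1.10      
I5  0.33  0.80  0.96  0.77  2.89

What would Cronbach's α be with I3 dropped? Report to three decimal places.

α = 0.701

Remaining items: I1, I2, I4, I5 (k = 4).
Σσ²ᵢ = 1.02 + 2.43 + 1.10 + 2.89 = 7.44
total variance = 7.44 + 2 × 4.12 = 15.68
α (item deleted) = (4/3)·(1 − 7.44/15.68) = 0.701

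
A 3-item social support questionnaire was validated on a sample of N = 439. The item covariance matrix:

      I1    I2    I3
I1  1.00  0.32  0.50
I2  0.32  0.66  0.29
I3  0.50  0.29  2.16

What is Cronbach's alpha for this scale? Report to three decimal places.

Cronbach's alpha = 0.551

ΣVar(i) = 1.00 + 0.66 + 2.16 = 3.82
Sum of the distinct covariances = 1.11
σ²_T = 3.82 + 2 × 1.11 = 6.04
α = (k/(k−1))·(1 − ΣVar(i)/σ²_T) = (3/2)·(1 − 3.82/6.04) = 0.551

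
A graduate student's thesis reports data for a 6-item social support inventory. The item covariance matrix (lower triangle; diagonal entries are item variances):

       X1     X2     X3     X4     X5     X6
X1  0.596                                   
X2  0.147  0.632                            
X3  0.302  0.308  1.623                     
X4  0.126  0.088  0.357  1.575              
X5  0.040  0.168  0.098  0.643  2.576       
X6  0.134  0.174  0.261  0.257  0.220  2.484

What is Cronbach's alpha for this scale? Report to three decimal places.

ΣVar(i) = 0.596 + 0.632 + 1.623 + 1.575 + 2.576 + 2.484 = 9.486
Σ_{i<j} σ_ij = 3.323
total variance = 9.486 + 2 × 3.323 = 16.132
α = (k/(k−1))·(1 − ΣVar(i)/total variance) = (6/5)·(1 − 9.486/16.132) = 0.494

Cronbach's alpha = 0.494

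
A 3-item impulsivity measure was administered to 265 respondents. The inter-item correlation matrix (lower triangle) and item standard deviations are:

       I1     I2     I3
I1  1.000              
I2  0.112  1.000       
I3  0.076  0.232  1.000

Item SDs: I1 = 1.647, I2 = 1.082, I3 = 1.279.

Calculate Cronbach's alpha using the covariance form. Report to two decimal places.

Cronbach's alpha = 0.30

Σσ²ᵢ = 1.647² + 1.082² + 1.279² = 5.5192
Covariances σ_ij = r_ij · s_i · s_j:
  σ(I1,I2) = 0.112 × 1.647 × 1.082 = 0.1996
  σ(I1,I3) = 0.076 × 1.647 × 1.279 = 0.1601
  σ(I2,I3) = 0.232 × 1.082 × 1.279 = 0.3211
σ²_T = Σσ²ᵢ + 2·Σσ_ij = 5.5192 + 2 × 0.6808 = 6.8808
α = (3/2)·(1 − 5.5192/6.8808) = 0.30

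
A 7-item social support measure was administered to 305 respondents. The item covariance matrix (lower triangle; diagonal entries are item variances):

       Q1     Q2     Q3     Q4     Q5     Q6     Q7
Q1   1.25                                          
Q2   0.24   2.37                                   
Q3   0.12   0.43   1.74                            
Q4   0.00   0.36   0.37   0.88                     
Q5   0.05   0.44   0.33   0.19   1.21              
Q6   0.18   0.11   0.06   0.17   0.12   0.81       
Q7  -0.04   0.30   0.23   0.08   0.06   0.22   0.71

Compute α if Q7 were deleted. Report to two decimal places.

α = 0.52

Remaining items: Q1, Q2, Q3, Q4, Q5, Q6 (k = 6).
Σσᵢ² = 1.25 + 2.37 + 1.74 + 0.88 + 1.21 + 0.81 = 8.26
total variance = 8.26 + 2 × 3.17 = 14.60
α (item deleted) = (6/5)·(1 − 8.26/14.60) = 0.52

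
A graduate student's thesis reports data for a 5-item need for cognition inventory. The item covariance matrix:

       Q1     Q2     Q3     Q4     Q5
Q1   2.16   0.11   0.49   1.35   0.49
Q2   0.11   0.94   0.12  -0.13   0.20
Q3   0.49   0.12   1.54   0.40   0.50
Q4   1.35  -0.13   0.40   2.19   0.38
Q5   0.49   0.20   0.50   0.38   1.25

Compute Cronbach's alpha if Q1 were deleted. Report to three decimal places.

α = 0.442

Remaining items: Q2, Q3, Q4, Q5 (k = 4).
sum of item variances = 0.94 + 1.54 + 2.19 + 1.25 = 5.92
total variance = 5.92 + 2 × 1.47 = 8.86
α (item deleted) = (4/3)·(1 − 5.92/8.86) = 0.442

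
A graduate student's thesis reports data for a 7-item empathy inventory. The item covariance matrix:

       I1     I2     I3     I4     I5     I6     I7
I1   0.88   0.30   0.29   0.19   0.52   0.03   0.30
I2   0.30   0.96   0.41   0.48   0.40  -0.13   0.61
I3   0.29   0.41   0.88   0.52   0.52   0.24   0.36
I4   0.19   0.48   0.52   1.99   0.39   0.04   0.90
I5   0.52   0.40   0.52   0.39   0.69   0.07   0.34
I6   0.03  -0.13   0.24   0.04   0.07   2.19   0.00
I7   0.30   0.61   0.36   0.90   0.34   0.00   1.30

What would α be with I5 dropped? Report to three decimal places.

α = 0.631

Remaining items: I1, I2, I3, I4, I6, I7 (k = 6).
Σσᵢ² = 0.88 + 0.96 + 0.88 + 1.99 + 2.19 + 1.30 = 8.20
Var(T) = 8.20 + 2 × 4.54 = 17.28
α (item deleted) = (6/5)·(1 − 8.20/17.28) = 0.631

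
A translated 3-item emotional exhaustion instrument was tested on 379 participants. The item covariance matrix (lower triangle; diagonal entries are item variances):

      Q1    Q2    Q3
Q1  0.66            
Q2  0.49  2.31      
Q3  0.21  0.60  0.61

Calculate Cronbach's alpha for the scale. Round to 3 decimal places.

ΣVar(i) = 0.66 + 2.31 + 0.61 = 3.58
Sum of off-diagonal covariances = 1.30
σ²_T = 3.58 + 2 × 1.30 = 6.18
α = (k/(k−1))·(1 − ΣVar(i)/σ²_T) = (3/2)·(1 − 3.58/6.18) = 0.631

α = 0.631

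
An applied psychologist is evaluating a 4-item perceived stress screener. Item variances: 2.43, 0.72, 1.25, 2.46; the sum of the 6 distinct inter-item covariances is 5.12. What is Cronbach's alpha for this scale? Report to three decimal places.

Cronbach's alpha = 0.798

sum of item variances = 2.43 + 0.72 + 1.25 + 2.46 = 6.86
Sum of distinct covariances = 5.12
σ²_T = sum of item variances + 2·Σcov = 6.86 + 2 × 5.12 = 17.10
α = (4/3)·(1 − 6.86/17.10) = 0.798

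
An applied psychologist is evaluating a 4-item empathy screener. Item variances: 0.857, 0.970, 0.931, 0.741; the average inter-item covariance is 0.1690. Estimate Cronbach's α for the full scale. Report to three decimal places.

ΣVar(i) = 0.857 + 0.970 + 0.931 + 0.741 = 3.499
Sum of the 6 distinct covariances = 6 × 0.1690 = 1.0140
Var(T) = ΣVar(i) + 2·Σcov = 3.499 + 2 × 1.0140 = 5.5270
α = (4/3)·(1 − 3.499/5.5270) = 0.489

Cronbach's α = 0.489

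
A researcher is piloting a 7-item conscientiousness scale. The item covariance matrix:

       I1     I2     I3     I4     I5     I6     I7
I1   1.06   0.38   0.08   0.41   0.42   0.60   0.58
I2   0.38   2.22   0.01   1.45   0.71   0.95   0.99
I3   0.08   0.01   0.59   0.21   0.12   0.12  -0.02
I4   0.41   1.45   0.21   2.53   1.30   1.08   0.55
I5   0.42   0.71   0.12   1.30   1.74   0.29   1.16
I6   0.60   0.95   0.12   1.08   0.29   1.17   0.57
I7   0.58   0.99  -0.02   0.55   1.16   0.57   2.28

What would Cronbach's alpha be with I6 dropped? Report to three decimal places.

α = 0.739

Remaining items: I1, I2, I3, I4, I5, I7 (k = 6).
Σσᵢ² = 1.06 + 2.22 + 0.59 + 2.53 + 1.74 + 2.28 = 10.42
σ²_T = 10.42 + 2 × 8.35 = 27.12
α (item deleted) = (6/5)·(1 − 10.42/27.12) = 0.739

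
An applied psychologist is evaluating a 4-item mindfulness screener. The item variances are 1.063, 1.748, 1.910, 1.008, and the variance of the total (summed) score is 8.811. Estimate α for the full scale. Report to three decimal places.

α = 0.466

ΣVar(i) = 1.063 + 1.748 + 1.910 + 1.008 = 5.729
α = (k/(k−1))·(1 − ΣVar(i)/σ²_T) = (4/3)·(1 − 5.729/8.811) = 0.466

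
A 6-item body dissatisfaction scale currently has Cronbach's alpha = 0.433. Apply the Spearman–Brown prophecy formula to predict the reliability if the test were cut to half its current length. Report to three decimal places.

predicted reliability = 0.276

Length factor m = 1/2
α' = m·α / (1 − (1−m)·α)
   = 1/2 × 0.433 / (1 − (1 − 1/2) × 0.433)
   = 0.2165 / 0.7835 = 0.276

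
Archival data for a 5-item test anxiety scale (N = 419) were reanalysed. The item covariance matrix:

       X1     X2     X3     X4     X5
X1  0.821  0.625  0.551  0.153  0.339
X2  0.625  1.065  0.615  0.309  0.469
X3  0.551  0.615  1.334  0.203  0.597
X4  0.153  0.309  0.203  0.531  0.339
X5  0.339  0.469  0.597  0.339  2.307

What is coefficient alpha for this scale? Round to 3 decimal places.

coefficient alpha = 0.726

Σσᵢ² = 0.821 + 1.065 + 1.334 + 0.531 + 2.307 = 6.058
Σ_{i<j} σ_ij = 4.200
σ²_T = 6.058 + 2 × 4.200 = 14.458
α = (k/(k−1))·(1 − Σσᵢ²/σ²_T) = (5/4)·(1 − 6.058/14.458) = 0.726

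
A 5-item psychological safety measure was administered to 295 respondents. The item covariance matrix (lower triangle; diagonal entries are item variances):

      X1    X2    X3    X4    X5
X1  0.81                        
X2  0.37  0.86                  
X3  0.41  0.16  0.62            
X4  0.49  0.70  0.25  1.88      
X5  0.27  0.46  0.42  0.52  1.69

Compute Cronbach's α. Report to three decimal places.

α = 0.725

Σσᵢ² = 0.81 + 0.86 + 0.62 + 1.88 + 1.69 = 5.86
Σ_{i<j} σ_ij = 4.05
σ²_total = 5.86 + 2 × 4.05 = 13.96
α = (k/(k−1))·(1 − Σσᵢ²/σ²_total) = (5/4)·(1 − 5.86/13.96) = 0.725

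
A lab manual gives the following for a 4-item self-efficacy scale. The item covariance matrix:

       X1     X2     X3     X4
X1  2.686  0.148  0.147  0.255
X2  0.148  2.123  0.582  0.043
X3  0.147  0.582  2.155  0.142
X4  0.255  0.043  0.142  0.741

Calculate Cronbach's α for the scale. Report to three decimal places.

Σσ²ᵢ = 2.686 + 2.123 + 2.155 + 0.741 = 7.705
Sum of the distinct covariances = 1.317
σ²_total = 7.705 + 2 × 1.317 = 10.339
α = (k/(k−1))·(1 − Σσ²ᵢ/σ²_total) = (4/3)·(1 − 7.705/10.339) = 0.340

α = 0.340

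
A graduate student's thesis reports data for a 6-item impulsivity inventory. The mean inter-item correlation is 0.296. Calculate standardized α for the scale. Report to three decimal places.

α = 0.716

Standardized α = k·r̄ / (1 + (k−1)·r̄) = 6 × 0.296 / (1 + 5 × 0.296)
  = 1.7760 / 2.4800 = 0.716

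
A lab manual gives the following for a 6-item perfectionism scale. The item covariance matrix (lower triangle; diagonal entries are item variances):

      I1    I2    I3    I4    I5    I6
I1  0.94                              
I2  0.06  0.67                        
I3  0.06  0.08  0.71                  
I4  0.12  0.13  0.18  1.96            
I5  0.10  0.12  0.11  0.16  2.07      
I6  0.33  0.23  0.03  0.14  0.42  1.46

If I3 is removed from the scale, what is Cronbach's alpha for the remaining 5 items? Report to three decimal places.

Cronbach's alpha = 0.422

Remaining items: I1, I2, I4, I5, I6 (k = 5).
Σσ²ᵢ = 0.94 + 0.67 + 1.96 + 2.07 + 1.46 = 7.10
σ²_total = 7.10 + 2 × 1.81 = 10.72
α (item deleted) = (5/4)·(1 − 7.10/10.72) = 0.422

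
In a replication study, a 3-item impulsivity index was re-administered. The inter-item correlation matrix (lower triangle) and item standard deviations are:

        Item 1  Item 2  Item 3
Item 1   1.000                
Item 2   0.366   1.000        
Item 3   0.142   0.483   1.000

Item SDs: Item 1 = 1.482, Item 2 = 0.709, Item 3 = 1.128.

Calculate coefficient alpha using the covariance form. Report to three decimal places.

α = 0.505

Σσ²ᵢ = 1.482² + 0.709² + 1.128² = 3.9714
Covariances σ_ij = r_ij · s_i · s_j:
  σ(Item 1,Item 2) = 0.366 × 1.482 × 0.709 = 0.3846
  σ(Item 1,Item 3) = 0.142 × 1.482 × 1.128 = 0.2374
  σ(Item 2,Item 3) = 0.483 × 0.709 × 1.128 = 0.3863
σ²_T = Σσ²ᵢ + 2·Σσ_ij = 3.9714 + 2 × 1.0083 = 5.9880
α = (3/2)·(1 − 3.9714/5.9880) = 0.505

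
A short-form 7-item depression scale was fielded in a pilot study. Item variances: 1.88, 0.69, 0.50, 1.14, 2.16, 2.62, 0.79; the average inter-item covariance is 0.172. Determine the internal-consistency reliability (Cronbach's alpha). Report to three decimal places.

α = 0.496

Σσ²ᵢ = 1.88 + 0.69 + 0.50 + 1.14 + 2.16 + 2.62 + 0.79 = 9.78
Sum of the 21 distinct covariances = 21 × 0.172 = 3.612
Var(T) = Σσ²ᵢ + 2·Σcov = 9.78 + 2 × 3.612 = 17.004
α = (7/6)·(1 − 9.78/17.004) = 0.496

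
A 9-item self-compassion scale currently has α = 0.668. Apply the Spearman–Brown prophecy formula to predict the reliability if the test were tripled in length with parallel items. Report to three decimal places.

predicted reliability = 0.858

Length factor m = 3
α' = m·α / (1 + (m−1)·α)
   = 3 × 0.668 / (1 + (3 − 1) × 0.668)
   = 2.0040 / 2.3360 = 0.858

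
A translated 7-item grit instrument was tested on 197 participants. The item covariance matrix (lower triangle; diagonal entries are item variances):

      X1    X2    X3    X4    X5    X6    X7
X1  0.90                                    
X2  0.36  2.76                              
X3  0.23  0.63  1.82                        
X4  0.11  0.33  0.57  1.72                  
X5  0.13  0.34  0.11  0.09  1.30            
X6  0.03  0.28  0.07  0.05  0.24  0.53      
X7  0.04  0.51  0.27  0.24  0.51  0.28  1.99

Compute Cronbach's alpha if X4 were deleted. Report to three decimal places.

α = 0.557

Remaining items: X1, X2, X3, X5, X6, X7 (k = 6).
Σσᵢ² = 0.90 + 2.76 + 1.82 + 1.30 + 0.53 + 1.99 = 9.30
total variance = 9.30 + 2 × 4.03 = 17.36
α (item deleted) = (6/5)·(1 − 9.30/17.36) = 0.557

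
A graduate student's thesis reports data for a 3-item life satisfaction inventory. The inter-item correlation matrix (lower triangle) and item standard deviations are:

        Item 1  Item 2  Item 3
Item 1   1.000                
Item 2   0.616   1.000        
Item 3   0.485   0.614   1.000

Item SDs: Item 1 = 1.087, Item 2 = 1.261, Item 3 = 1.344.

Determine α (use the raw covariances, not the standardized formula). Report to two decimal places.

α = 0.80

Σσ²ᵢ = 1.087² + 1.261² + 1.344² = 4.5780
Covariances σ_ij = r_ij · s_i · s_j:
  σ(Item 1,Item 2) = 0.616 × 1.087 × 1.261 = 0.8444
  σ(Item 1,Item 3) = 0.485 × 1.087 × 1.344 = 0.7086
  σ(Item 2,Item 3) = 0.614 × 1.261 × 1.344 = 1.0406
σ²_T = Σσ²ᵢ + 2·Σσ_ij = 4.5780 + 2 × 2.5936 = 9.7652
α = (3/2)·(1 − 4.5780/9.7652) = 0.80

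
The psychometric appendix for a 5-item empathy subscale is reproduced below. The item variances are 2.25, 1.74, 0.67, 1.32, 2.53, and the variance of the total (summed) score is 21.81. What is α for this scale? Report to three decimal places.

α = 0.762

sum of item variances = 2.25 + 1.74 + 0.67 + 1.32 + 2.53 = 8.51
α = (k/(k−1))·(1 − sum of item variances/σ²_total) = (5/4)·(1 − 8.51/21.81) = 0.762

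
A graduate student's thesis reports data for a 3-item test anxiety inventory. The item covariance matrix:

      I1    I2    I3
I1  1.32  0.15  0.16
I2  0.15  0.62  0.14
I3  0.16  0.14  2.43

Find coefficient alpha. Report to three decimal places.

α = 0.256

Σσᵢ² = 1.32 + 0.62 + 2.43 = 4.37
Sum of off-diagonal covariances = 0.45
Var(T) = 4.37 + 2 × 0.45 = 5.27
α = (k/(k−1))·(1 − Σσᵢ²/Var(T)) = (3/2)·(1 − 4.37/5.27) = 0.256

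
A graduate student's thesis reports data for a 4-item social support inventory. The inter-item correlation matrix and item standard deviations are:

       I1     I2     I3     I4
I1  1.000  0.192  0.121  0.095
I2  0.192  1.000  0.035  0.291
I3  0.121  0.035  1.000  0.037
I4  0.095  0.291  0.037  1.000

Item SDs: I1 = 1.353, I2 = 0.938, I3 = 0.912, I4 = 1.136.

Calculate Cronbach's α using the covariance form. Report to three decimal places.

Σσ²ᵢ = 1.353² + 0.938² + 0.912² + 1.136² = 4.8327
Covariances σ_ij = r_ij · s_i · s_j:
  σ(I1,I2) = 0.192 × 1.353 × 0.938 = 0.2437
  σ(I1,I3) = 0.121 × 1.353 × 0.912 = 0.1493
  σ(I1,I4) = 0.095 × 1.353 × 1.136 = 0.1460
  σ(I2,I3) = 0.035 × 0.938 × 0.912 = 0.0299
  σ(I2,I4) = 0.291 × 0.938 × 1.136 = 0.3101
  σ(I3,I4) = 0.037 × 0.912 × 1.136 = 0.0383
σ²_T = Σσ²ᵢ + 2·Σσ_ij = 4.8327 + 2 × 0.9173 = 6.6673
α = (4/3)·(1 − 4.8327/6.6673) = 0.367

α = 0.367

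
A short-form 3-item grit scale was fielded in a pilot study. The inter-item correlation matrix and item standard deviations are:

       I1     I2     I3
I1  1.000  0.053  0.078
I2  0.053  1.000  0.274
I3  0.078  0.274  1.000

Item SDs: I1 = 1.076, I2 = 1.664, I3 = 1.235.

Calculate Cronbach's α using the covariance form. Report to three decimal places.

Σσ²ᵢ = 1.076² + 1.664² + 1.235² = 5.4519
Covariances σ_ij = r_ij · s_i · s_j:
  σ(I1,I2) = 0.053 × 1.076 × 1.664 = 0.0949
  σ(I1,I3) = 0.078 × 1.076 × 1.235 = 0.1037
  σ(I2,I3) = 0.274 × 1.664 × 1.235 = 0.5631
σ²_T = Σσ²ᵢ + 2·Σσ_ij = 5.4519 + 2 × 0.7617 = 6.9753
α = (3/2)·(1 − 5.4519/6.9753) = 0.328

α = 0.328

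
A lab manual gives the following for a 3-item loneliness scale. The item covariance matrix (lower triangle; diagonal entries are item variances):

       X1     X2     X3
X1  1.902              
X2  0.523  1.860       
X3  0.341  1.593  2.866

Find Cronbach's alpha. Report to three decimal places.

Σσ²ᵢ = 1.902 + 1.860 + 2.866 = 6.628
Σ_{i<j} σ_ij = 2.457
Var(T) = 6.628 + 2 × 2.457 = 11.542
α = (k/(k−1))·(1 − Σσ²ᵢ/Var(T)) = (3/2)·(1 − 6.628/11.542) = 0.639

Cronbach's alpha = 0.639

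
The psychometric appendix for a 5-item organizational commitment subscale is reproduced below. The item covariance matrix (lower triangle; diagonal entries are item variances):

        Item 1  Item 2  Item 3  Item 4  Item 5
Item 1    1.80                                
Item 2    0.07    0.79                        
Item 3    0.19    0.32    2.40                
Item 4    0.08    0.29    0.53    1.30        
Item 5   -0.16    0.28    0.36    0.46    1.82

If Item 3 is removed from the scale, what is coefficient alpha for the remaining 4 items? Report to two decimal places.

Remaining items: Item 1, Item 2, Item 4, Item 5 (k = 4).
Σσ²ᵢ = 1.80 + 0.79 + 1.30 + 1.82 = 5.71
Var(T) = 5.71 + 2 × 1.02 = 7.75
α (item deleted) = (4/3)·(1 − 5.71/7.75) = 0.35

coefficient alpha = 0.35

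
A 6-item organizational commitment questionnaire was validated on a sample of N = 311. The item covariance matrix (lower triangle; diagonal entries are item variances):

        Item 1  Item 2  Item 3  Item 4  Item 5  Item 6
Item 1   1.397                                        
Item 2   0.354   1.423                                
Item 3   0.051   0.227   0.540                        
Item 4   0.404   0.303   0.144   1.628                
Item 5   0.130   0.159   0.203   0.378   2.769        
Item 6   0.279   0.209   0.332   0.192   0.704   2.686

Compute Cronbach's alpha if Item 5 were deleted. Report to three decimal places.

Remaining items: Item 1, Item 2, Item 3, Item 4, Item 6 (k = 5).
Σσ²ᵢ = 1.397 + 1.423 + 0.540 + 1.628 + 2.686 = 7.674
σ²_T = 7.674 + 2 × 2.495 = 12.664
α (item deleted) = (5/4)·(1 − 7.674/12.664) = 0.493

Cronbach's alpha = 0.493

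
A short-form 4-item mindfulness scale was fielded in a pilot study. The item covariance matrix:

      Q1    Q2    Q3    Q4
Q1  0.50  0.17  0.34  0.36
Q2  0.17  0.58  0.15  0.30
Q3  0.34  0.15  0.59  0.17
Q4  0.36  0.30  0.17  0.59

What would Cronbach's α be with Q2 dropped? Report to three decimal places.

Cronbach's α = 0.763

Remaining items: Q1, Q3, Q4 (k = 3).
ΣVar(i) = 0.50 + 0.59 + 0.59 = 1.68
σ²_total = 1.68 + 2 × 0.87 = 3.42
α (item deleted) = (3/2)·(1 − 1.68/3.42) = 0.763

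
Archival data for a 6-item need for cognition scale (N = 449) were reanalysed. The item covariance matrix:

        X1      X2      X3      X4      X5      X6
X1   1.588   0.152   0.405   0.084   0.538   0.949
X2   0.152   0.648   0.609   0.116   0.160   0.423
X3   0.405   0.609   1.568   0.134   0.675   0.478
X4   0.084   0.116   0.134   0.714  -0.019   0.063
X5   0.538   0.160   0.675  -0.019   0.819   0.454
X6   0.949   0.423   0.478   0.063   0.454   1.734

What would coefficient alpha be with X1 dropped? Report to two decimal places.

Remaining items: X2, X3, X4, X5, X6 (k = 5).
sum of item variances = 0.648 + 1.568 + 0.714 + 0.819 + 1.734 = 5.483
σ²_total = 5.483 + 2 × 3.093 = 11.669
α (item deleted) = (5/4)·(1 − 5.483/11.669) = 0.66

α = 0.66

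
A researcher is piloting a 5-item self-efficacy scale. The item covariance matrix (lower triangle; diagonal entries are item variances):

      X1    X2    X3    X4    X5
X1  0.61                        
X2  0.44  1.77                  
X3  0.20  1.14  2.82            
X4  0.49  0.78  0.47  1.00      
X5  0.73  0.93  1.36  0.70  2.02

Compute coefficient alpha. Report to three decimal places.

Σσ²ᵢ = 0.61 + 1.77 + 2.82 + 1.00 + 2.02 = 8.22
Sum of the distinct covariances = 7.24
Var(T) = 8.22 + 2 × 7.24 = 22.70
α = (k/(k−1))·(1 − Σσ²ᵢ/Var(T)) = (5/4)·(1 − 8.22/22.70) = 0.797

α = 0.797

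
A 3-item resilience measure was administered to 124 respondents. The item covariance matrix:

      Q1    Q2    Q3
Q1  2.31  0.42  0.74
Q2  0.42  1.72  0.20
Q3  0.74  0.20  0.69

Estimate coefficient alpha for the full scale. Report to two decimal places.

ΣVar(i) = 2.31 + 1.72 + 0.69 = 4.72
Σ_{i<j} σ_ij = 1.36
σ²_total = 4.72 + 2 × 1.36 = 7.44
α = (k/(k−1))·(1 − ΣVar(i)/σ²_total) = (3/2)·(1 − 4.72/7.44) = 0.55

coefficient alpha = 0.55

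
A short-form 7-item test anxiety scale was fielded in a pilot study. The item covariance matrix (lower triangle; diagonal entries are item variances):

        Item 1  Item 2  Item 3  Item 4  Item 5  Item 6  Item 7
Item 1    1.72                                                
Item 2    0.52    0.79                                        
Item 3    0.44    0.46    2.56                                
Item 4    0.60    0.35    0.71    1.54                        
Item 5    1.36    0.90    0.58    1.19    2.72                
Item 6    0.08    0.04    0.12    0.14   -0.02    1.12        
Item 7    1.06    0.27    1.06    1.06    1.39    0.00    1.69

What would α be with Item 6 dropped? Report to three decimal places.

α = 0.821

Remaining items: Item 1, Item 2, Item 3, Item 4, Item 5, Item 7 (k = 6).
Σσ²ᵢ = 1.72 + 0.79 + 2.56 + 1.54 + 2.72 + 1.69 = 11.02
σ²_total = 11.02 + 2 × 11.95 = 34.92
α (item deleted) = (6/5)·(1 − 11.02/34.92) = 0.821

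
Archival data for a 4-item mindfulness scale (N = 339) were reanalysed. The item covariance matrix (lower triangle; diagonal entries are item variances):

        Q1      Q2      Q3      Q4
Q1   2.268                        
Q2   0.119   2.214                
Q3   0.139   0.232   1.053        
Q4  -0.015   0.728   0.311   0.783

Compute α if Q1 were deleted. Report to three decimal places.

α = 0.578

Remaining items: Q2, Q3, Q4 (k = 3).
Σσ²ᵢ = 2.214 + 1.053 + 0.783 = 4.050
total variance = 4.050 + 2 × 1.271 = 6.592
α (item deleted) = (3/2)·(1 − 4.050/6.592) = 0.578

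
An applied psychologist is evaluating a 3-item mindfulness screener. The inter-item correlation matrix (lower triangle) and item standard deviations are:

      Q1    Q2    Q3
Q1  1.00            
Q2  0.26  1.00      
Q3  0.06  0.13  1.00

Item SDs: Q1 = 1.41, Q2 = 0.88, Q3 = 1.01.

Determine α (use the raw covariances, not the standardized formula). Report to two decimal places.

α = 0.33

Σσ²ᵢ = 1.41² + 0.88² + 1.01² = 3.7826
Covariances σ_ij = r_ij · s_i · s_j:
  σ(Q1,Q2) = 0.26 × 1.41 × 0.88 = 0.3226
  σ(Q1,Q3) = 0.06 × 1.41 × 1.01 = 0.0854
  σ(Q2,Q3) = 0.13 × 0.88 × 1.01 = 0.1155
σ²_T = Σσ²ᵢ + 2·Σσ_ij = 3.7826 + 2 × 0.5235 = 4.8296
α = (3/2)·(1 − 3.7826/4.8296) = 0.33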